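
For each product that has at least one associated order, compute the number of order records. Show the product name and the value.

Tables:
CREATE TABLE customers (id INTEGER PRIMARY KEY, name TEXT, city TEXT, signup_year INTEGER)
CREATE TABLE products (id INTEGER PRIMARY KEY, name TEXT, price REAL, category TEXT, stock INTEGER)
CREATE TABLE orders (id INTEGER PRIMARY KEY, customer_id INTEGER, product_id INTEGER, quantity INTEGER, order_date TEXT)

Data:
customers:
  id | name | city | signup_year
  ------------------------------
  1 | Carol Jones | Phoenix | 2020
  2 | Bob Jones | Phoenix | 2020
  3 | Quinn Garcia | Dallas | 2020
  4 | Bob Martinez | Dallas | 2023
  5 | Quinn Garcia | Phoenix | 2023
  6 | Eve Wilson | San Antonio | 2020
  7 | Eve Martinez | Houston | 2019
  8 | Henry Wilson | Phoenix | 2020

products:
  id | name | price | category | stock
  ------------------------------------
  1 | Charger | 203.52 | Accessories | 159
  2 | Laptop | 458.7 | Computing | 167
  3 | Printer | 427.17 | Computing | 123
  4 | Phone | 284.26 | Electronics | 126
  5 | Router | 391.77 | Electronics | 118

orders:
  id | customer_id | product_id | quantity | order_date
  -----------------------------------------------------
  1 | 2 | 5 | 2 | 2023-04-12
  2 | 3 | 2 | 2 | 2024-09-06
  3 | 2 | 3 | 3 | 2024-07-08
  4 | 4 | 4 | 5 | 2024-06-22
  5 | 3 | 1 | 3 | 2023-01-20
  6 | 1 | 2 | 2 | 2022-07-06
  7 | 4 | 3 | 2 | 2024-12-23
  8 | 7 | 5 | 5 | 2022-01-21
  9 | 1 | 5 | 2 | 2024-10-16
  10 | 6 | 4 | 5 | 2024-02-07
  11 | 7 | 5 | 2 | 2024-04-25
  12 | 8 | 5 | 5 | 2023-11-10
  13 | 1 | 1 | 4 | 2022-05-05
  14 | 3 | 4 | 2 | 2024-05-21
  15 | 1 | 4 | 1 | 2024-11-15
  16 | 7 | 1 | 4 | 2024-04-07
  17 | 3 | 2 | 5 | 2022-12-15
SELECT p.name, COUNT(*) AS n FROM orders c JOIN products p ON c.product_id = p.id GROUP BY p.id, p.name

Execution result:
name | n
Charger | 3
Laptop | 3
Printer | 2
Phone | 4
Router | 5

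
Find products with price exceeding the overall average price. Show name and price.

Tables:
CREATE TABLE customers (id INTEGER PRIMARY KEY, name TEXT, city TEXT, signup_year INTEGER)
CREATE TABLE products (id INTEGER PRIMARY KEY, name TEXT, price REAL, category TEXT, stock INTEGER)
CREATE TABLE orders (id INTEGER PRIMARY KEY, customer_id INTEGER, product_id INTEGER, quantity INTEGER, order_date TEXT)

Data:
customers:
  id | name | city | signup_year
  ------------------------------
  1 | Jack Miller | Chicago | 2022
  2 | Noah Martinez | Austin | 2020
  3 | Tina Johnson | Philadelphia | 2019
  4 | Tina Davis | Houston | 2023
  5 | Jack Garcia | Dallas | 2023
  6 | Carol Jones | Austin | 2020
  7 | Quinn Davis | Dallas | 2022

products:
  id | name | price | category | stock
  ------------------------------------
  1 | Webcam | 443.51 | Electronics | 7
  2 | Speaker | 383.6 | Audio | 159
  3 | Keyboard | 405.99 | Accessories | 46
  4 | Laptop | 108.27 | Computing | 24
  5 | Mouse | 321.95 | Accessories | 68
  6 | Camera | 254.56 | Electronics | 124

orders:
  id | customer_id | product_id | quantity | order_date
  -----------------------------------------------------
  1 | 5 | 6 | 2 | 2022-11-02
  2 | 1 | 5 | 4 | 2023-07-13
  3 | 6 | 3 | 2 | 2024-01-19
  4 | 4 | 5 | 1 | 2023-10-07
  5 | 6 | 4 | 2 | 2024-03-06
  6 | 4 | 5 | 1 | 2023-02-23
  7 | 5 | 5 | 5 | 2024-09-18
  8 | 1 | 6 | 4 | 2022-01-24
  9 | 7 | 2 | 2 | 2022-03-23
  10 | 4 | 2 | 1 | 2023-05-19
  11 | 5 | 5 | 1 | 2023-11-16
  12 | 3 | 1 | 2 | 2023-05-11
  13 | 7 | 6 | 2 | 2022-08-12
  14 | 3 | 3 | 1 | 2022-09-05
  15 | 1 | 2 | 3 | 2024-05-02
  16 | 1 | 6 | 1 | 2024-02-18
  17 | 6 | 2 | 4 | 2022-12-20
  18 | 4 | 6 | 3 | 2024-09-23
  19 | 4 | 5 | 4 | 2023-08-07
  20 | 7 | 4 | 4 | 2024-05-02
SELECT name, price FROM products WHERE price > (SELECT AVG(price) FROM products)

Execution result:
name | price
Webcam | 443.51
Speaker | 383.60
Keyboard | 405.99
Mouse | 321.95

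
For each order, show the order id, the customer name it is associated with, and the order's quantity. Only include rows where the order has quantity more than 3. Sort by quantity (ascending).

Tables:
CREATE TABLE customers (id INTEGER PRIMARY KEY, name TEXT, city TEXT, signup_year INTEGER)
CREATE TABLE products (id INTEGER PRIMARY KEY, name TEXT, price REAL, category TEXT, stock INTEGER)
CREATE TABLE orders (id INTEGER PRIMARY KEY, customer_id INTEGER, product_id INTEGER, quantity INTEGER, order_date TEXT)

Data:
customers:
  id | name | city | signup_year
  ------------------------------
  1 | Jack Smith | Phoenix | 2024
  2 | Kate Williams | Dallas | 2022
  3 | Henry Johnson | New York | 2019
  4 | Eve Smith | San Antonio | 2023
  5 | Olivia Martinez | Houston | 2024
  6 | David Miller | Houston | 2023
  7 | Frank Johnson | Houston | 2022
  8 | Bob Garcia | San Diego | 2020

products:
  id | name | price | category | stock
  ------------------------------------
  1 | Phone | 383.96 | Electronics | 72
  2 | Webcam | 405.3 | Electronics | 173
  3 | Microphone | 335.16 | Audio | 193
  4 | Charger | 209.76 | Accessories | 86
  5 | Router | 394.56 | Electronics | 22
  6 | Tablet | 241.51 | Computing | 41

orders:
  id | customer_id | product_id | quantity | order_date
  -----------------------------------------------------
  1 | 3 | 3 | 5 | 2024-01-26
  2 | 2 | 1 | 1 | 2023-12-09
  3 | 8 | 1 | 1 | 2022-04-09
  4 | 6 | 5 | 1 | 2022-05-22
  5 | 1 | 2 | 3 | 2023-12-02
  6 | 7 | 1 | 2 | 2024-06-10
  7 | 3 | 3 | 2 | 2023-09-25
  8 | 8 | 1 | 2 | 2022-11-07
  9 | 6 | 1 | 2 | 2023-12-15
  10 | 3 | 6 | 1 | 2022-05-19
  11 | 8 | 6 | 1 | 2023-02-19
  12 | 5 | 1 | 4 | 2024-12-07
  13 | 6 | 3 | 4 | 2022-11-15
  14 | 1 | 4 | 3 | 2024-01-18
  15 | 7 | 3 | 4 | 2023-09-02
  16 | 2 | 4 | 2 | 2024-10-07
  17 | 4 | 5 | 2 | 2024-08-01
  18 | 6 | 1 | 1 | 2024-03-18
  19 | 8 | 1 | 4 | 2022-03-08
SELECT c.id, p.name AS customer, c.quantity FROM orders c JOIN customers p ON c.customer_id = p.id WHERE c.quantity > 3 ORDER BY c.quantity ASC

Execution result:
id | customer | quantity
12 | Olivia Martinez | 4
13 | David Miller | 4
15 | Frank Johnson | 4
19 | Bob Garcia | 4
1 | Henry Johnson | 5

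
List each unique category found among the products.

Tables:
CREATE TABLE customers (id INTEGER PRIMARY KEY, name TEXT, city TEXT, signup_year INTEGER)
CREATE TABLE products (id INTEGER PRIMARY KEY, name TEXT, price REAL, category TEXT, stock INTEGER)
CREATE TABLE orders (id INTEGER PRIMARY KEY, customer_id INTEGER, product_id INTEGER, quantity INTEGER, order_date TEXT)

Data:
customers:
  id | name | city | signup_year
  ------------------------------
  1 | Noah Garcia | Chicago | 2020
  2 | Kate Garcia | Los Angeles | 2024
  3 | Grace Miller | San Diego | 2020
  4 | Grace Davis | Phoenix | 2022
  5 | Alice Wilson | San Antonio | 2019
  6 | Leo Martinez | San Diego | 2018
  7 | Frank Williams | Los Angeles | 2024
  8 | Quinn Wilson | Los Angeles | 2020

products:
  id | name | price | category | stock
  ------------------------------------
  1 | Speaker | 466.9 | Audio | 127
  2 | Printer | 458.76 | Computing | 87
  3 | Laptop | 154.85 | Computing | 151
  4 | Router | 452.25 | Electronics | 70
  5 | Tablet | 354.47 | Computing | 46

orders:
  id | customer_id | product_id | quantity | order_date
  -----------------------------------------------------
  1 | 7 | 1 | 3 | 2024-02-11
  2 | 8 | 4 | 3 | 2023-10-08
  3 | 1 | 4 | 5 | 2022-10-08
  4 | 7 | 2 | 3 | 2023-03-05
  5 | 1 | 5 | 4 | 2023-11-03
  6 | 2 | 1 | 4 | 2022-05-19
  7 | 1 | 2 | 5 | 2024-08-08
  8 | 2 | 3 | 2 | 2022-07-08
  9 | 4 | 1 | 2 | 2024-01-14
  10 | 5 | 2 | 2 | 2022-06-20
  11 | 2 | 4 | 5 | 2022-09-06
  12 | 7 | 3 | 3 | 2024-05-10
SELECT DISTINCT category FROM products

Execution result:
category
Audio
Computing
Electronics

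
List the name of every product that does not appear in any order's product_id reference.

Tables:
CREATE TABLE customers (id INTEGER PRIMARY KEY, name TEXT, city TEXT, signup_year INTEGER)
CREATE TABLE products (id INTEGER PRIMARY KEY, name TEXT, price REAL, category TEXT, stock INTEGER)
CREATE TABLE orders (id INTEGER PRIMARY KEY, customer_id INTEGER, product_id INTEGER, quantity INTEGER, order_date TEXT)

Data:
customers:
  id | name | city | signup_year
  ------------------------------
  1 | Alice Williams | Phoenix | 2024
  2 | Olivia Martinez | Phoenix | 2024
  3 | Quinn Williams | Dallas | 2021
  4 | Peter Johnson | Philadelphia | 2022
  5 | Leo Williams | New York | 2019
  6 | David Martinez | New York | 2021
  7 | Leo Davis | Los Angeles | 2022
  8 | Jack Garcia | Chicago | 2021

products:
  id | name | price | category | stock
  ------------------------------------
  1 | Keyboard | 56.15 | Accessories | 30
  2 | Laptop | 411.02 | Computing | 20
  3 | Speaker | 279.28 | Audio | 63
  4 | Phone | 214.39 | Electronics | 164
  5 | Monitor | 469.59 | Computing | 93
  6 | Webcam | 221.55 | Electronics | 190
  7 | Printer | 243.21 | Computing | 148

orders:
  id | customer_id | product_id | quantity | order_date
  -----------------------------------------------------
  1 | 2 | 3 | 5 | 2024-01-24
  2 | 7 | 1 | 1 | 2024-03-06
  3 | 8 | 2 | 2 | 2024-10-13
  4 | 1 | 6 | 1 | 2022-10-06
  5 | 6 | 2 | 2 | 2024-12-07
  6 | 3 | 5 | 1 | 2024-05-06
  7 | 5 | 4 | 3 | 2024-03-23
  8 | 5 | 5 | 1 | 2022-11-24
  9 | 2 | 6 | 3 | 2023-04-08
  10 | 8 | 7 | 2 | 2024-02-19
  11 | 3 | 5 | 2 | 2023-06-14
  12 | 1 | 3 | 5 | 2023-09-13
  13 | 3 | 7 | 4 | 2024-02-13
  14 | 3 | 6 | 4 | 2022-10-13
SELECT p.name FROM products p LEFT JOIN orders c ON c.product_id = p.id WHERE c.id IS NULL

Execution result:
(no rows)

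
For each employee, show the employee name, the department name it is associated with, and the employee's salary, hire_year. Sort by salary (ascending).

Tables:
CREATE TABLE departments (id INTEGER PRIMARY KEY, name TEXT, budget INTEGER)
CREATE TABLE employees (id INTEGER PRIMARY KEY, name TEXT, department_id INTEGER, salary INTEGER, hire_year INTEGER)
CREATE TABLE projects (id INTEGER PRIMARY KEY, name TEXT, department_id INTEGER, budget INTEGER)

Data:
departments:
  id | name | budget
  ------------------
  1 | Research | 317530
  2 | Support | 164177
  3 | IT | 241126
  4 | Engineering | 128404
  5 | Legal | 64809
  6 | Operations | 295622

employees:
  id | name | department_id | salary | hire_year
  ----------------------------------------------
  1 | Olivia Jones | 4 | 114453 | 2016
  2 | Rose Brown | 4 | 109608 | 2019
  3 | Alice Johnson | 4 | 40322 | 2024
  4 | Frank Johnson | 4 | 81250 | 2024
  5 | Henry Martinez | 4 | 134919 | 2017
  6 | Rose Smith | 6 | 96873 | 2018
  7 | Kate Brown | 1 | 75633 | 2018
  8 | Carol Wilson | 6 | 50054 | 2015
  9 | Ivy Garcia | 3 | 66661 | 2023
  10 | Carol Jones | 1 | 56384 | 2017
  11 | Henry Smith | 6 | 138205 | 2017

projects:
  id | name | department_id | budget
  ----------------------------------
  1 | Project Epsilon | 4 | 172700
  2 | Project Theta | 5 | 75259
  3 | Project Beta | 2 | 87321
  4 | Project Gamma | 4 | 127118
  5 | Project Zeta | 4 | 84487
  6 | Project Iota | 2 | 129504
SELECT c.name, p.name AS department, c.salary, c.hire_year FROM employees c JOIN departments p ON c.department_id = p.id ORDER BY c.salary ASC

Execution result:
name | department | salary | hire_year
Alice Johnson | Engineering | 40322 | 2024
Carol Wilson | Operations | 50054 | 2015
Carol Jones | Research | 56384 | 2017
Ivy Garcia | IT | 66661 | 2023
Kate Brown | Research | 75633 | 2018
Frank Johnson | Engineering | 81250 | 2024
Rose Smith | Operations | 96873 | 2018
Rose Brown | Engineering | 109608 | 2019
Olivia Jones | Engineering | 114453 | 2016
Henry Martinez | Engineering | 134919 | 2017
Henry Smith | Operations | 138205 | 2017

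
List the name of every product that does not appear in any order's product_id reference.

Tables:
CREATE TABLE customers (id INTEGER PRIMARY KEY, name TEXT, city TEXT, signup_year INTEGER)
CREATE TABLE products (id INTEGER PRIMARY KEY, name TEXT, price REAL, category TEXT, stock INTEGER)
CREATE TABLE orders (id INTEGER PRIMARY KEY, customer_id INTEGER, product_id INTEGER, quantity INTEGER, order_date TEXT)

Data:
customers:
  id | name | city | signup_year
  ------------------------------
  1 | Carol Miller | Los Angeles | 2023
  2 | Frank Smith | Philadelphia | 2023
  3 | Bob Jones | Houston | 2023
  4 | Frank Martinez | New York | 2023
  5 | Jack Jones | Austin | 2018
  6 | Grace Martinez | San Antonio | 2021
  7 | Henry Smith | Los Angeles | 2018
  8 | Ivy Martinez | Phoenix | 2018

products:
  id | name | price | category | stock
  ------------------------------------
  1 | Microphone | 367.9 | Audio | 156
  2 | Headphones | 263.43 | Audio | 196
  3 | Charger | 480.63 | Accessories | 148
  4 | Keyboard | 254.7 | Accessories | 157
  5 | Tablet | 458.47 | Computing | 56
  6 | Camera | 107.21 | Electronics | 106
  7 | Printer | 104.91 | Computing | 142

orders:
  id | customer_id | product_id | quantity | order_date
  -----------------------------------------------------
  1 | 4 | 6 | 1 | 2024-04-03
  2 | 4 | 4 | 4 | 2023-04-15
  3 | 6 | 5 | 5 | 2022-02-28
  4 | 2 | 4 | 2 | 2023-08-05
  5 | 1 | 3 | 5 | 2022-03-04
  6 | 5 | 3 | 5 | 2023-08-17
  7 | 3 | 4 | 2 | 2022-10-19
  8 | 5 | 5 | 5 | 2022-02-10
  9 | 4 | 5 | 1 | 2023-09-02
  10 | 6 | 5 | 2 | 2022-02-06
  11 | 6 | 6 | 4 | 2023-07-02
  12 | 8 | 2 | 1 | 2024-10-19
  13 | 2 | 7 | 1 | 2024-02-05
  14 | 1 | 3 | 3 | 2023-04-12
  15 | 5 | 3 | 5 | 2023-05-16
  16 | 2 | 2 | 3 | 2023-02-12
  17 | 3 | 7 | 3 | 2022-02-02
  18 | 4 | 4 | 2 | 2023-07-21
SELECT p.name FROM products p LEFT JOIN orders c ON c.product_id = p.id WHERE c.id IS NULL

Execution result:
Microphone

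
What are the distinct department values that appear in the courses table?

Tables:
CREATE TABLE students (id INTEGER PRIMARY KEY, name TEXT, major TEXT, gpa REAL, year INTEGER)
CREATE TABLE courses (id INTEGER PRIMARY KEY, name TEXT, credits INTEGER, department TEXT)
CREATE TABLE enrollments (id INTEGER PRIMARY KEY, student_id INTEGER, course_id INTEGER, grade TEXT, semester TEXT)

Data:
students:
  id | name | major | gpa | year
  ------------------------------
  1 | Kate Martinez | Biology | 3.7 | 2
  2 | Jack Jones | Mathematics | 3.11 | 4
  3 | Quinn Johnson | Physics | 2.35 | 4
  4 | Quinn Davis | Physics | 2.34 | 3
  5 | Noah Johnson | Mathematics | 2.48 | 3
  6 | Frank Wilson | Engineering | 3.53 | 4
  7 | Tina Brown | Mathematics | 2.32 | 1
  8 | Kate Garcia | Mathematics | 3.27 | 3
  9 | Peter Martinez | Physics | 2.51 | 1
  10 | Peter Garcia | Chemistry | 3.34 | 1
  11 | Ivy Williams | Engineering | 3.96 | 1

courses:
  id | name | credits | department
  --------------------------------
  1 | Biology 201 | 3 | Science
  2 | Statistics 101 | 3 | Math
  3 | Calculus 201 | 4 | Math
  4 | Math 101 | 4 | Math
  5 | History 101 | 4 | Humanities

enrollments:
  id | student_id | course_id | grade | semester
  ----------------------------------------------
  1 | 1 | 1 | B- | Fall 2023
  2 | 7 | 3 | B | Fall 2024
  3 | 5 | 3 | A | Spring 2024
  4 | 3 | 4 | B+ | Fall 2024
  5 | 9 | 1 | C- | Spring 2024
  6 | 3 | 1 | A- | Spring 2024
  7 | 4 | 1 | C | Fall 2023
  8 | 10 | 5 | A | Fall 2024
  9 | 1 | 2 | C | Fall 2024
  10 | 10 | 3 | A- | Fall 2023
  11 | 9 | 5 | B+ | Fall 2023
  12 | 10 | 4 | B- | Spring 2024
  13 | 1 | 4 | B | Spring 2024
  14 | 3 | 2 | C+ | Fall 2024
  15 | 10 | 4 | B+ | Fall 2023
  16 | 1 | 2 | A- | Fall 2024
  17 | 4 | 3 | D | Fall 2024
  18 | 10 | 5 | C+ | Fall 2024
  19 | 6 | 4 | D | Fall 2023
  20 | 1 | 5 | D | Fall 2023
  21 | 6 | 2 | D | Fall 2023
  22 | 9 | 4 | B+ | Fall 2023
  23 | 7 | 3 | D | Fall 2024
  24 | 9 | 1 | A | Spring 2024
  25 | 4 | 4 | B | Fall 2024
SELECT DISTINCT department FROM courses

Execution result:
department
Science
Math
Humanities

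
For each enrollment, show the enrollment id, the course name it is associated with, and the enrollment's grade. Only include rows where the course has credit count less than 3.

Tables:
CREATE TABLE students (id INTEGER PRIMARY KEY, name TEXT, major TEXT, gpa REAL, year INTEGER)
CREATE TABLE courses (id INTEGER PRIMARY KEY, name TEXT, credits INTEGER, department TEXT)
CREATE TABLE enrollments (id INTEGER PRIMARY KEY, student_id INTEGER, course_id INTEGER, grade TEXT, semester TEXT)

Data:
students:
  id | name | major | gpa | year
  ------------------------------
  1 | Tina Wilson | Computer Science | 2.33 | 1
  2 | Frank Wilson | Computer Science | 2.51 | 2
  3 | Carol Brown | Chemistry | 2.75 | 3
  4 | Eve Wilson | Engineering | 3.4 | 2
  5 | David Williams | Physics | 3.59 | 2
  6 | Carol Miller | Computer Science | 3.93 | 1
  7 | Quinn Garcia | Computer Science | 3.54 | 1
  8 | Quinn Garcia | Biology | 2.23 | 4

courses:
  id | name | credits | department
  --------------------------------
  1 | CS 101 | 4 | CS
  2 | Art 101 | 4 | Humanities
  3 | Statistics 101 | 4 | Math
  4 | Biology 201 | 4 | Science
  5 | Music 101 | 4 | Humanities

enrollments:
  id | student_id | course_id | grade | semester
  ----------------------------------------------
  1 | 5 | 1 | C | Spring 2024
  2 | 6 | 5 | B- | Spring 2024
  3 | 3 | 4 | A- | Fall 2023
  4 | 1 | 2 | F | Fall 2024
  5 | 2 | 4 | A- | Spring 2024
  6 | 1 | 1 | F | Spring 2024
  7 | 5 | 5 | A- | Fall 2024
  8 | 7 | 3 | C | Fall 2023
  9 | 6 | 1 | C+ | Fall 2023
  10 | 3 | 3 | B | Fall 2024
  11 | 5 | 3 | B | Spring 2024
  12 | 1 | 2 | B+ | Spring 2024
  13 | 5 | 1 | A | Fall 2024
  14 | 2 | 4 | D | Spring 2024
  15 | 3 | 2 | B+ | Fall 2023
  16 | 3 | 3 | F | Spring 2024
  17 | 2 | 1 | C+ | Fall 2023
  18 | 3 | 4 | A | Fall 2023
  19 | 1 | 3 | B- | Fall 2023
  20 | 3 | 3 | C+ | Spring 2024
SELECT c.id, p.name AS course, c.grade FROM enrollments c JOIN courses p ON c.course_id = p.id WHERE p.credits < 3

Execution result:
(no rows)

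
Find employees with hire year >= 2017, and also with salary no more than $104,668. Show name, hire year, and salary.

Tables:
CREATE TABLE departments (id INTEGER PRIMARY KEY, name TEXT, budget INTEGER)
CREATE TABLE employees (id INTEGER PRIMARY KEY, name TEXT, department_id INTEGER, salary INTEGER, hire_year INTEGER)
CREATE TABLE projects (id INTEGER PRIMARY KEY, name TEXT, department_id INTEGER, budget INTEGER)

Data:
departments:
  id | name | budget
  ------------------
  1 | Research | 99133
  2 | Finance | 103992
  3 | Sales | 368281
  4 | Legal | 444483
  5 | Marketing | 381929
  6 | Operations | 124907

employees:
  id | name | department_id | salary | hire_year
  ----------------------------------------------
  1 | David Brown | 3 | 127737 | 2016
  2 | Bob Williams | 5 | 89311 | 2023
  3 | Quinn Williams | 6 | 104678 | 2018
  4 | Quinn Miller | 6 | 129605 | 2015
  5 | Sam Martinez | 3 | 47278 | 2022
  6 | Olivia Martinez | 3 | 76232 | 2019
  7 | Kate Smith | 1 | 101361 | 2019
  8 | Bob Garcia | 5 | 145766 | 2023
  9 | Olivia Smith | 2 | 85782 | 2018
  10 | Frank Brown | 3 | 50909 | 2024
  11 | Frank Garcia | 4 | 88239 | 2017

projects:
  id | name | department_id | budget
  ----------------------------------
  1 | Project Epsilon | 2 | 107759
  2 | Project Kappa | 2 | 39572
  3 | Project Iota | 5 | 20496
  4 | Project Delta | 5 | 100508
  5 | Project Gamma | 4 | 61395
SELECT name, hire_year, salary FROM employees WHERE hire_year >= 2017 AND salary <= 104668

Execution result:
name | hire_year | salary
Bob Williams | 2023 | 89311
Sam Martinez | 2022 | 47278
Olivia Martinez | 2019 | 76232
Kate Smith | 2019 | 101361
Olivia Smith | 2018 | 85782
Frank Brown | 2024 | 50909
Frank Garcia | 2017 | 88239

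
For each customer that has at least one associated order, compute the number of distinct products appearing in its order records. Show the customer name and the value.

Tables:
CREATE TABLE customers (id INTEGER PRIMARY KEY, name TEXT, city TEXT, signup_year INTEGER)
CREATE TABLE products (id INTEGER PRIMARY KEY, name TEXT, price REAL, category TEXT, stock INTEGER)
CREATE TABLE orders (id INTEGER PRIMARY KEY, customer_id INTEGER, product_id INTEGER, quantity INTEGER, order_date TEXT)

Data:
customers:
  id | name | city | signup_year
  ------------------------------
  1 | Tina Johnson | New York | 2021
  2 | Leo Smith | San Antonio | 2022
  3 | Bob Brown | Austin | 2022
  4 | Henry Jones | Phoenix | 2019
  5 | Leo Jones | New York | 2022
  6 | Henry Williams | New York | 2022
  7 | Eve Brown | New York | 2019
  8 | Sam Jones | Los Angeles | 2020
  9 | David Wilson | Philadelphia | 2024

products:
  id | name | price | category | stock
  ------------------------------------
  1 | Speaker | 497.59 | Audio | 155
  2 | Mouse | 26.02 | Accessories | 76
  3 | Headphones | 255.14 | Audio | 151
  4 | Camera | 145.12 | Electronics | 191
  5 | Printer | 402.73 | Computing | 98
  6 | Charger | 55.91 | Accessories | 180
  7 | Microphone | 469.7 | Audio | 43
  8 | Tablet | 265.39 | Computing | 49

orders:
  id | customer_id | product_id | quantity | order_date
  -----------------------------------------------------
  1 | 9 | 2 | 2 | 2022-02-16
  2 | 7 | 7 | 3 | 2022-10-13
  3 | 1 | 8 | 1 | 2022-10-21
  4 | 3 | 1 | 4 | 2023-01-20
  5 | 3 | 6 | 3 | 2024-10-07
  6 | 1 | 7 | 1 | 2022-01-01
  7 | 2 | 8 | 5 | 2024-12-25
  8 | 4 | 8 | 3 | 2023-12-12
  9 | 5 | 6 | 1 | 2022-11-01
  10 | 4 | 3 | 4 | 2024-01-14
SELECT p.name, COUNT(DISTINCT c.product_id) AS distinct_product_count FROM orders c JOIN customers p ON c.customer_id = p.id GROUP BY p.id, p.name

Execution result:
name | distinct_product_count
Tina Johnson | 2
Leo Smith | 1
Bob Brown | 2
Henry Jones | 2
Leo Jones | 1
Eve Brown | 1
David Wilson | 1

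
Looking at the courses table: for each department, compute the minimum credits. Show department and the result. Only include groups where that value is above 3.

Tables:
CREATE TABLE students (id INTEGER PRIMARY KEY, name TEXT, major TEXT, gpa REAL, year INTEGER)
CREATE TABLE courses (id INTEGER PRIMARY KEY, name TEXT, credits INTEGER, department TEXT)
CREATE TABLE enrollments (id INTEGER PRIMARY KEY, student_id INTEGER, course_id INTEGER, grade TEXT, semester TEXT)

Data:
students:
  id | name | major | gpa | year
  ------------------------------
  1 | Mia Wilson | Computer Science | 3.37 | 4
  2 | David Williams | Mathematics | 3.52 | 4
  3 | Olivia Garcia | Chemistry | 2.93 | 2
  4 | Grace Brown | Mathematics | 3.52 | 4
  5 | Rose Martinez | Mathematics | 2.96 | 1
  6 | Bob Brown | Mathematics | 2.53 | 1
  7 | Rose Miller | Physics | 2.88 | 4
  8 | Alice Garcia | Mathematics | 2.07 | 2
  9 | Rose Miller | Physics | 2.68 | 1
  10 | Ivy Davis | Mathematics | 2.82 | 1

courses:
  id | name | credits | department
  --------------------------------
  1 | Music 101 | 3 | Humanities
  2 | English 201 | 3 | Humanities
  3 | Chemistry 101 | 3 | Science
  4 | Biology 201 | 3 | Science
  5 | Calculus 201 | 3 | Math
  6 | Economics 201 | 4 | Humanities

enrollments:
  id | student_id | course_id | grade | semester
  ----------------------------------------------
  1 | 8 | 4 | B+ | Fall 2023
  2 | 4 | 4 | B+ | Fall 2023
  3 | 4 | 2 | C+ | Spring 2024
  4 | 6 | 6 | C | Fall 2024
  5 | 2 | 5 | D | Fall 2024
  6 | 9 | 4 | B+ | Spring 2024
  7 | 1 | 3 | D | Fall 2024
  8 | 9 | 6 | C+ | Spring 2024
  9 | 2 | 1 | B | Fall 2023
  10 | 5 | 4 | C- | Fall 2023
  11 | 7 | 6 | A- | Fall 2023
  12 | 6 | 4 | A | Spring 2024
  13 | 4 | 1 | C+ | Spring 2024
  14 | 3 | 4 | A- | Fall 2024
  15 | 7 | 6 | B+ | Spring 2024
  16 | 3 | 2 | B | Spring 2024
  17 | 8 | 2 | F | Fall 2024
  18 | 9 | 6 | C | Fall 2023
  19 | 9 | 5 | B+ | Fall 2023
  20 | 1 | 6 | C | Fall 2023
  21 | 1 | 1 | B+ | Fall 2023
SELECT department, MIN(credits) AS min_credits FROM courses GROUP BY department HAVING MIN(credits) > 3

Execution result:
(no rows)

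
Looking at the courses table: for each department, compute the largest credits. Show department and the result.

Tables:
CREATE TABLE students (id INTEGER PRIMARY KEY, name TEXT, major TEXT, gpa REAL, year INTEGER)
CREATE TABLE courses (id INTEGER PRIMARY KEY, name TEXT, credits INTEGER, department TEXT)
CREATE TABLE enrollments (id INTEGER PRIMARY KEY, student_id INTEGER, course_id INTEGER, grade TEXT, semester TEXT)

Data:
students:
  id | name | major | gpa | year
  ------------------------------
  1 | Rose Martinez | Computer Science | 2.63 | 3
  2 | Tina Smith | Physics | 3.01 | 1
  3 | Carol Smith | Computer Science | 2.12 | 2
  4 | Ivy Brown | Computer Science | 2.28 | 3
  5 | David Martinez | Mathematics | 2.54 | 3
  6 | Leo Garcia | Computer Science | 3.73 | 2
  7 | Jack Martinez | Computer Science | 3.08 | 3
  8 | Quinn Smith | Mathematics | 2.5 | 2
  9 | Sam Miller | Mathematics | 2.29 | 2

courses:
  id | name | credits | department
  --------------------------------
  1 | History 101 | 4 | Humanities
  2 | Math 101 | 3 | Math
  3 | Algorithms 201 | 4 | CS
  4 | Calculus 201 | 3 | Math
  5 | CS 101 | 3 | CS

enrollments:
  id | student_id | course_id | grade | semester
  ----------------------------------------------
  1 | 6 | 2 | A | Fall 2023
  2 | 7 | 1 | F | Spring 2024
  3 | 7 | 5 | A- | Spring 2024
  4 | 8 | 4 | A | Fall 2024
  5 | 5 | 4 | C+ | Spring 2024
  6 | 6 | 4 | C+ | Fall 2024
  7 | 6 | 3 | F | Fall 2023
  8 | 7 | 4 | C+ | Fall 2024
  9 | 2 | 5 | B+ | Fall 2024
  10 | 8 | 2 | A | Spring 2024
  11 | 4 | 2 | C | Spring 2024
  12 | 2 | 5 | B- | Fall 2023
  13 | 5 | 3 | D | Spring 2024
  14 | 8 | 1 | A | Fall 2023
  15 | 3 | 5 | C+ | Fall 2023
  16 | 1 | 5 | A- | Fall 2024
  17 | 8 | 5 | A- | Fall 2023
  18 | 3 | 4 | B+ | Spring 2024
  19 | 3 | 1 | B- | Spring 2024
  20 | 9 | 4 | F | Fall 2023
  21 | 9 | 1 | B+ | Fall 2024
SELECT department, MAX(credits) AS max_credits FROM courses GROUP BY department

Execution result:
department | max_credits
CS | 4
Humanities | 4
Math | 3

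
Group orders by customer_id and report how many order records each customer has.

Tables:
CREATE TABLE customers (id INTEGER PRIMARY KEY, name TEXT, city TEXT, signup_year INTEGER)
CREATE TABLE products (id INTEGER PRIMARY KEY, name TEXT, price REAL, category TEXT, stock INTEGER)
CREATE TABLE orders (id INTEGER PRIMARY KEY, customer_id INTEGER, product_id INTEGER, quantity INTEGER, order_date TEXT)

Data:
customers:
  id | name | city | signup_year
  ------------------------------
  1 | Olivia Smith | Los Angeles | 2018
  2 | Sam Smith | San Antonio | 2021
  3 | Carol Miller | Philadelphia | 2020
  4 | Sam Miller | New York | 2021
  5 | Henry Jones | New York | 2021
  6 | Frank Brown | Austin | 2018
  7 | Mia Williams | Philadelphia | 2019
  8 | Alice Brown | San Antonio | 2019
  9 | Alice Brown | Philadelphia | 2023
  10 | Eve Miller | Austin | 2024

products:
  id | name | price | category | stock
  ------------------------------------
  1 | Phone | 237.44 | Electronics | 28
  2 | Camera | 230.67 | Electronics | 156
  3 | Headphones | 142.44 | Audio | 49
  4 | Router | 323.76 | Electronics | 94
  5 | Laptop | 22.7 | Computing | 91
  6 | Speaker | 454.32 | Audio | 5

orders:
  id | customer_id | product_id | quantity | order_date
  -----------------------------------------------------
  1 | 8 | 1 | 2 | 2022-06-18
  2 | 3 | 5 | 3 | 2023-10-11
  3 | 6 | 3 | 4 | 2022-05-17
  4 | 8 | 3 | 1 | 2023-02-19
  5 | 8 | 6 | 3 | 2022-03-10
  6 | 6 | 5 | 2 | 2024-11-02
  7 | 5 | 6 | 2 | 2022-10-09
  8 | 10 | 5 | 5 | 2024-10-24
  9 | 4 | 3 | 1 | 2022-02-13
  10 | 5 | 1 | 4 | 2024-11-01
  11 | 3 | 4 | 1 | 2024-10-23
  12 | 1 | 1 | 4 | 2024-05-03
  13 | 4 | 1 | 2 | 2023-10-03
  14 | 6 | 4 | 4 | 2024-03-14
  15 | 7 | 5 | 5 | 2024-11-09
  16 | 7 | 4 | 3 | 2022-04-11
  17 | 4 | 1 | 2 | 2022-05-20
SELECT customer_id, COUNT(*) AS order_count FROM orders GROUP BY customer_id

Execution result:
customer_id | order_count
1 | 1
3 | 2
4 | 3
5 | 2
6 | 3
7 | 2
8 | 3
10 | 1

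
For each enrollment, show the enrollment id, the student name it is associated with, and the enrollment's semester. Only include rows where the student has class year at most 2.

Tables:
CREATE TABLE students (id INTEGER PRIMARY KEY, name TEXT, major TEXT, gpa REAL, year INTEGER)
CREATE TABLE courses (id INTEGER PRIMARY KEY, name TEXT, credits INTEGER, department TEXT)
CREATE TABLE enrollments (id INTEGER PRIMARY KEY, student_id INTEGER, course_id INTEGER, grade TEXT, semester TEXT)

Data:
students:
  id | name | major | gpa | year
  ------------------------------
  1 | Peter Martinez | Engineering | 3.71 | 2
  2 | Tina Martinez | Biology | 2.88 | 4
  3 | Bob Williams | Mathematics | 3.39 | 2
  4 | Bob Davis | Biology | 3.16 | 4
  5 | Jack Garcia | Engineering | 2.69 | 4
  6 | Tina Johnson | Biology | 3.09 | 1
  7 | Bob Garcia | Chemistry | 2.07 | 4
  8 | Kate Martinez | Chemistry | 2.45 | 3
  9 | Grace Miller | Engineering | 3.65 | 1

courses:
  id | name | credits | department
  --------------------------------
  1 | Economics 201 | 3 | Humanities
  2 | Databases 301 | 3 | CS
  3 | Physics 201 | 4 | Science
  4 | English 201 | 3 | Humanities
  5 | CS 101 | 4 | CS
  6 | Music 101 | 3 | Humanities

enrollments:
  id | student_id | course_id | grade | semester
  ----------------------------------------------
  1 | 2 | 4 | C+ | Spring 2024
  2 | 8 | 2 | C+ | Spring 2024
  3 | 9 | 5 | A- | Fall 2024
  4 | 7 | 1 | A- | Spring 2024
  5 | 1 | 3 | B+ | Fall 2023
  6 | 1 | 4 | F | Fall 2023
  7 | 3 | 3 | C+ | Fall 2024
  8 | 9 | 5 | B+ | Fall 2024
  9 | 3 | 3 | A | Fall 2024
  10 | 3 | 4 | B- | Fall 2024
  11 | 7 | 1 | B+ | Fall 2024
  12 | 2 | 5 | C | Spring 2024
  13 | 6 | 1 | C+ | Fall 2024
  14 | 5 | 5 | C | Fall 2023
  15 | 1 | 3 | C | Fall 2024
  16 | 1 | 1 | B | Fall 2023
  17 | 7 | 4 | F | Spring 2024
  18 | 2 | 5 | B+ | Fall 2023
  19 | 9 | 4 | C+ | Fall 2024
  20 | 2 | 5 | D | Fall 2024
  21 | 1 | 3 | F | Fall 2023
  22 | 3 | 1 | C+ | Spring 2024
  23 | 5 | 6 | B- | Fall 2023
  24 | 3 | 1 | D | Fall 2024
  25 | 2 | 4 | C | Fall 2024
SELECT c.id, p.name AS student, c.semester FROM enrollments c JOIN students p ON c.student_id = p.id WHERE p.year <= 2

Execution result:
id | student | semester
3 | Grace Miller | Fall 2024
5 | Peter Martinez | Fall 2023
6 | Peter Martinez | Fall 2023
7 | Bob Williams | Fall 2024
8 | Grace Miller | Fall 2024
9 | Bob Williams | Fall 2024
10 | Bob Williams | Fall 2024
13 | Tina Johnson | Fall 2024
15 | Peter Martinez | Fall 2024
16 | Peter Martinez | Fall 2023
19 | Grace Miller | Fall 2024
21 | Peter Martinez | Fall 2023
22 | Bob Williams | Spring 2024
24 | Bob Williams | Fall 2024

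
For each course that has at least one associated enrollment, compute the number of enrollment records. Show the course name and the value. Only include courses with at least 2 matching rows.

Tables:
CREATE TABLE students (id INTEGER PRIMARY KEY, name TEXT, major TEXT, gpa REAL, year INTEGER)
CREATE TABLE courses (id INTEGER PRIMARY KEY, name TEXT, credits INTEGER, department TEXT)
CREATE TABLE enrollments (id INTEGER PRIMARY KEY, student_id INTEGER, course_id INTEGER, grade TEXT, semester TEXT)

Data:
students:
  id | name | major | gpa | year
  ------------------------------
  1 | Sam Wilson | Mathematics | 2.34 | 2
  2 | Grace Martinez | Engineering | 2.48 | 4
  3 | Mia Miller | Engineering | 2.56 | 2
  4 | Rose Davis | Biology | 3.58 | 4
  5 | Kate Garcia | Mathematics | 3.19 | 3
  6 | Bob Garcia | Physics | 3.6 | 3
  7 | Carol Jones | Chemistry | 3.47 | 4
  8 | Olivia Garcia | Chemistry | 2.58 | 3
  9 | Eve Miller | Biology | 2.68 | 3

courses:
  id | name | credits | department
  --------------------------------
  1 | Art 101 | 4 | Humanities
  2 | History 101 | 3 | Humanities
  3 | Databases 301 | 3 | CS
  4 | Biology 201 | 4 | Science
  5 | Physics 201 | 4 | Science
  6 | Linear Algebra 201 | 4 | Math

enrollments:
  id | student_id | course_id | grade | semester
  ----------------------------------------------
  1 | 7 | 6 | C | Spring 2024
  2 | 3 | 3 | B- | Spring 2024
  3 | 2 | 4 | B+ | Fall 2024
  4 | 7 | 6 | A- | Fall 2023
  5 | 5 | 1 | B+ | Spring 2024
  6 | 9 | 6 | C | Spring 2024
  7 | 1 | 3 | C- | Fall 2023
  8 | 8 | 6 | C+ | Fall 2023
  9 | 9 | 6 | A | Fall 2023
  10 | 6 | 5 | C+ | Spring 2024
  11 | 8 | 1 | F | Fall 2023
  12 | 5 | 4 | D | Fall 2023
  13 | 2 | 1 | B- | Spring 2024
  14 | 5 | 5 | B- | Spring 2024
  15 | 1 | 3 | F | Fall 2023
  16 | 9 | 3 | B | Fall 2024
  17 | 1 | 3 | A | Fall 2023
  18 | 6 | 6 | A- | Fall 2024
SELECT p.name, COUNT(*) AS n FROM enrollments c JOIN courses p ON c.course_id = p.id GROUP BY p.id, p.name HAVING COUNT(*) >= 2

Execution result:
name | n
Art 101 | 3
Databases 301 | 5
Biology 201 | 2
Physics 201 | 2
Linear Algebra 201 | 6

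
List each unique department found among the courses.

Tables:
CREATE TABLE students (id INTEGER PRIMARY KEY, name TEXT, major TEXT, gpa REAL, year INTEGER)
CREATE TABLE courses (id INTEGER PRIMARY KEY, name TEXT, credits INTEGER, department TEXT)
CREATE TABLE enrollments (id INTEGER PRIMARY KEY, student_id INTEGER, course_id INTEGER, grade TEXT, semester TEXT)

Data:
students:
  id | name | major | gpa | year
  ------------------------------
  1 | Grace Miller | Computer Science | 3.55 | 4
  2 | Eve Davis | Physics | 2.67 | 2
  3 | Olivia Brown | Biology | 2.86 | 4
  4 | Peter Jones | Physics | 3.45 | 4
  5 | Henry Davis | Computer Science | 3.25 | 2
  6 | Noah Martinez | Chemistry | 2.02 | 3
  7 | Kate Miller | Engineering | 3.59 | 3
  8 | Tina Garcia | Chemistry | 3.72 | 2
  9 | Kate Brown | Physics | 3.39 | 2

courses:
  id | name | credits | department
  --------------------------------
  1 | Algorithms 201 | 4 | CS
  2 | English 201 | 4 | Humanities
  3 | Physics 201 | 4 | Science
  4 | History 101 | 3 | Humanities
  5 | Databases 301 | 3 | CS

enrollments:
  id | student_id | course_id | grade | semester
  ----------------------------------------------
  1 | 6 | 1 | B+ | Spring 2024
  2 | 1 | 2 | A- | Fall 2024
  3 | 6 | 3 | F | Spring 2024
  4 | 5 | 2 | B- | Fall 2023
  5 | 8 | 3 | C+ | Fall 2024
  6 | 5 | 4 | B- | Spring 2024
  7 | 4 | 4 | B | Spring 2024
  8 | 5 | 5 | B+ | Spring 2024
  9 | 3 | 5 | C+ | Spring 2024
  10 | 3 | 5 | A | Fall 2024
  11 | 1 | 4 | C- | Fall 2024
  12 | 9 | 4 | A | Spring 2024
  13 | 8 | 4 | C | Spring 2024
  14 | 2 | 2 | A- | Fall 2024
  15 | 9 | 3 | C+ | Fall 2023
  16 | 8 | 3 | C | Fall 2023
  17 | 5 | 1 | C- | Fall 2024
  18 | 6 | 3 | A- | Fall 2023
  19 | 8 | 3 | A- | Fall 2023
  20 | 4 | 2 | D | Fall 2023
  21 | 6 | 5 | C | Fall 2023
SELECT DISTINCT department FROM courses

Execution result:
department
CS
Humanities
Science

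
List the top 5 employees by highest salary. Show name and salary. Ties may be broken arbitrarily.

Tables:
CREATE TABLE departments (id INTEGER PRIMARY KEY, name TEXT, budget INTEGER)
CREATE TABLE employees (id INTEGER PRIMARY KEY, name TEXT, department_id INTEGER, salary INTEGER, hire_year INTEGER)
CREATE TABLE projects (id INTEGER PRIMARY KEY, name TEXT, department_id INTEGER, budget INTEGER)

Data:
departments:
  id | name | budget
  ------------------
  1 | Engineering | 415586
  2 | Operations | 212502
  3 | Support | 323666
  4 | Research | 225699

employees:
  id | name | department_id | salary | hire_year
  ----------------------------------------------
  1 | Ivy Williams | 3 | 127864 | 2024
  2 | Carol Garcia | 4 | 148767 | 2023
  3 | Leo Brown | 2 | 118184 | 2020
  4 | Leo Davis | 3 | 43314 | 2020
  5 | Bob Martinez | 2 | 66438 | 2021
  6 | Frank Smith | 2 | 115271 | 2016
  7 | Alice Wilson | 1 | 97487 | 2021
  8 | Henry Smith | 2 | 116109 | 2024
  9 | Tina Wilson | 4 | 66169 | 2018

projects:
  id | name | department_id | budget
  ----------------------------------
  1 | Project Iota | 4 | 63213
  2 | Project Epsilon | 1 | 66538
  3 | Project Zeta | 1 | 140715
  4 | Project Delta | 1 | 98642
SELECT name, salary FROM employees ORDER BY salary DESC LIMIT 5

Execution result:
name | salary
Carol Garcia | 148767
Ivy Williams | 127864
Leo Brown | 118184
Henry Smith | 116109
Frank Smith | 115271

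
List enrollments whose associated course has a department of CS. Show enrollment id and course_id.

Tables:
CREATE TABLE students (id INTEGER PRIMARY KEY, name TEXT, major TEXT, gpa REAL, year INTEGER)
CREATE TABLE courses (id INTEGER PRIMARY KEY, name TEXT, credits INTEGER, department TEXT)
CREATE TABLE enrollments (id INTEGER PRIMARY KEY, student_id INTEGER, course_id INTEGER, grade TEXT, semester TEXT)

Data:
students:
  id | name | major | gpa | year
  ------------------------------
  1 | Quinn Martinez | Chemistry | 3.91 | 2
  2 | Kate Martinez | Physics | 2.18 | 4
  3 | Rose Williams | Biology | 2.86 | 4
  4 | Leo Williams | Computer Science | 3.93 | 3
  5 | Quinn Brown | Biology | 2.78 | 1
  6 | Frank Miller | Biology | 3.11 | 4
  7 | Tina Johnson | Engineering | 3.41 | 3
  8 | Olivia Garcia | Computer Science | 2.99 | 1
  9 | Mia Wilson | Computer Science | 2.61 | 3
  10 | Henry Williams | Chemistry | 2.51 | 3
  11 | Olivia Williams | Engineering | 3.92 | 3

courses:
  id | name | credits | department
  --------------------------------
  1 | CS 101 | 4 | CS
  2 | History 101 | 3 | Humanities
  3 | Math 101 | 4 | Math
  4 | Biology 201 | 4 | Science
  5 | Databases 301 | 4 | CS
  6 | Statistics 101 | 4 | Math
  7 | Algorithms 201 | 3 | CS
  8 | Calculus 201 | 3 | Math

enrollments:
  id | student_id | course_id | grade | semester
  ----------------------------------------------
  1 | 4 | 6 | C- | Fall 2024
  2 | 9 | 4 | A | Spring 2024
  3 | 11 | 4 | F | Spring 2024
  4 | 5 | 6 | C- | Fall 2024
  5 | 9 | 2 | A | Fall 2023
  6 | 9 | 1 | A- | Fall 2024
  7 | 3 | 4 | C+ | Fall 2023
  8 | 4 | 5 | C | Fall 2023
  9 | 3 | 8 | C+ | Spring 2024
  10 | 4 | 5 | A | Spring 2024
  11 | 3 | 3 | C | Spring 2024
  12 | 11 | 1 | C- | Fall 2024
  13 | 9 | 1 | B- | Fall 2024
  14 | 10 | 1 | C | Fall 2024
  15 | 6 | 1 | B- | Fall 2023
SELECT id, course_id FROM enrollments WHERE course_id IN (SELECT id FROM courses WHERE department = 'CS')

Execution result:
id | course_id
6 | 1
8 | 5
10 | 5
12 | 1
13 | 1
14 | 1
15 | 1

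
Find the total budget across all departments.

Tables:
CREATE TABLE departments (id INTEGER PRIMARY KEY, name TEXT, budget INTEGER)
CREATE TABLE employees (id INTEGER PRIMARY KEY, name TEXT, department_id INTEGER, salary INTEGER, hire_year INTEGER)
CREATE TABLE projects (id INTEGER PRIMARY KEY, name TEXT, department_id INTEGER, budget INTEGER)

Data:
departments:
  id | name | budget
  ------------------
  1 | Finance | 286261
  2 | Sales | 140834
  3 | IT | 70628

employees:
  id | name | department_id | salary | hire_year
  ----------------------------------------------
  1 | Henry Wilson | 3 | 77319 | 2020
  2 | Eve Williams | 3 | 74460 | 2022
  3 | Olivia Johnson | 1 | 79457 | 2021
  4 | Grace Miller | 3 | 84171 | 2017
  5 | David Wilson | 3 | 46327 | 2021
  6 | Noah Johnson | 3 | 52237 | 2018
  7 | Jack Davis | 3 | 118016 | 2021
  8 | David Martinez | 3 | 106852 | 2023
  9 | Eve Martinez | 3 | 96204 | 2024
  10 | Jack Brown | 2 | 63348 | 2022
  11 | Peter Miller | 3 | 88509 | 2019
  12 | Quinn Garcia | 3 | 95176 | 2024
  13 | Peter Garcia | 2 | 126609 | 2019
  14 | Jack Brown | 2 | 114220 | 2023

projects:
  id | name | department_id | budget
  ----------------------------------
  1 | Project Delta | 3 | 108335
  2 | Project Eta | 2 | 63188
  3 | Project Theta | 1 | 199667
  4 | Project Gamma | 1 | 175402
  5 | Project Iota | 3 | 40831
SELECT SUM(budget) FROM departments

Execution result:
497723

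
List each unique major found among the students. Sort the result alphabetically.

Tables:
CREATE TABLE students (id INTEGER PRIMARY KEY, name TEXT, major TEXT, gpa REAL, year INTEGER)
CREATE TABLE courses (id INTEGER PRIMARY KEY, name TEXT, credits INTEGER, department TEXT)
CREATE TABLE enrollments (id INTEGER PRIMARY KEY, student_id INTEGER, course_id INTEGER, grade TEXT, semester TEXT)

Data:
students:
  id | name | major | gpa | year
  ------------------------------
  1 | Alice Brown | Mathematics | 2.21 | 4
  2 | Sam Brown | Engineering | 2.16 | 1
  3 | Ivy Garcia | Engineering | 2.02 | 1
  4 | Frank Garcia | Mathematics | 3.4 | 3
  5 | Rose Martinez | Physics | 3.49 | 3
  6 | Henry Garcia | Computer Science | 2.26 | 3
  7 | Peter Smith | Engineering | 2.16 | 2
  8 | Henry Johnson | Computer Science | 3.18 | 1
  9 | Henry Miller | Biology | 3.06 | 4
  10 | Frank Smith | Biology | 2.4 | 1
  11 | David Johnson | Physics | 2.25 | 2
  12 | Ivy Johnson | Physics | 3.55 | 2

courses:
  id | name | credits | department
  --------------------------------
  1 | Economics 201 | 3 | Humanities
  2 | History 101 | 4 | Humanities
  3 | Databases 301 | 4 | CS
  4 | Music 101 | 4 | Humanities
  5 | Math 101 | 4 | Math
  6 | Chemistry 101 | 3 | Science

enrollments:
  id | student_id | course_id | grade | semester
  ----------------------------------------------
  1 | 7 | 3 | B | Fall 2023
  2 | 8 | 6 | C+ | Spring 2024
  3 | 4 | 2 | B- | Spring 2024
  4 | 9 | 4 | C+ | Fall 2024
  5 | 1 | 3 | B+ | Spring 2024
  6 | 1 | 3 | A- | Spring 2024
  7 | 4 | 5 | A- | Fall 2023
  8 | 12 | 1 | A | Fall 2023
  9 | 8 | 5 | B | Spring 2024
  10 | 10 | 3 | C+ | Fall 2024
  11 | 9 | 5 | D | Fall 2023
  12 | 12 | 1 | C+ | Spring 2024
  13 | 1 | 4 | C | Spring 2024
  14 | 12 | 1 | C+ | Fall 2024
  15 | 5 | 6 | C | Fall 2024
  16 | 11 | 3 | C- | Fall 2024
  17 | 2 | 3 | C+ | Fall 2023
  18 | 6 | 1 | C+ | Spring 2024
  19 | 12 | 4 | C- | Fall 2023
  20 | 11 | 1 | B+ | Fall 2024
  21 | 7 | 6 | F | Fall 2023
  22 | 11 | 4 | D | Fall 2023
SELECT DISTINCT major FROM students ORDER BY major

Execution result:
major
Biology
Computer Science
Engineering
Mathematics
Physics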